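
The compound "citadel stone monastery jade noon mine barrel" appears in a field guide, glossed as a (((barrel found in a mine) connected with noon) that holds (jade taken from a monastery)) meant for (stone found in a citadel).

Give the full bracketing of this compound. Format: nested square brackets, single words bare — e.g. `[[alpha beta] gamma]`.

At the top level: head "barrel" (specifically "monastery jade noon mine barrel"); modifier "citadel stone".
Within "citadel stone", the head is "stone" and the modifier is "citadel".
Within "monastery jade noon mine barrel", the head is "barrel" (specifically "noon mine barrel") and the modifier is "monastery jade".
Within "monastery jade", the head is "jade" and the modifier is "monastery".
Within "noon mine barrel", the head is "barrel" (specifically "mine barrel") and the modifier is "noon".
Within "mine barrel", the head is "barrel" and the modifier is "mine".
Assembled: [[citadel stone] [[monastery jade] [noon [mine barrel]]]].

[[citadel stone] [[monastery jade] [noon [mine barrel]]]]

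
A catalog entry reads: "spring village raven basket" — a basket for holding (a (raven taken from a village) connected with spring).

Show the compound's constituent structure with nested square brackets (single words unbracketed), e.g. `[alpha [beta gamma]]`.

[[spring [village raven]] basket]

Whole compound: head "basket", modifier "spring village raven".
"spring village raven" → head "raven" (specifically "village raven"), modifier "spring".
"village raven" → head "raven", modifier "village".
So the structure is [[spring [village raven]] basket].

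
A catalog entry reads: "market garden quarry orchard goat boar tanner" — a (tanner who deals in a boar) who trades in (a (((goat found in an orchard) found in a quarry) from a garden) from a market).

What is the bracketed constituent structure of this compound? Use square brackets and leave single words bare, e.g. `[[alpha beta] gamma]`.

[[market [garden [quarry [orchard goat]]]] [boar tanner]]

At the top level: head "tanner" (specifically "boar tanner"); modifier "market garden quarry orchard goat".
"market garden quarry orchard goat" → head "goat" (specifically "garden quarry orchard goat"), modifier "market".
"garden quarry orchard goat" → head "goat" (specifically "quarry orchard goat"), modifier "garden".
"quarry orchard goat" → head "goat" (specifically "orchard goat"), modifier "quarry".
"orchard goat" → head "goat", modifier "orchard".
"boar tanner" → head "tanner", modifier "boar".
So the structure is [[market [garden [quarry [orchard goat]]]] [boar tanner]].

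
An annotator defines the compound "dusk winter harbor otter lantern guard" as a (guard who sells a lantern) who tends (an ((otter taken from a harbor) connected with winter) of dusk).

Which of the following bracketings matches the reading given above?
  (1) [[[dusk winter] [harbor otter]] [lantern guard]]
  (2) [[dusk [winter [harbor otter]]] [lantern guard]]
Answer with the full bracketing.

The paraphrase's head is the "guard" part ("lantern guard"); its modifier is "dusk winter harbor otter".
That top-level split, carried through the inner groups, gives [[dusk [winter [harbor otter]]] [lantern guard]].

[[dusk [winter [harbor otter]]] [lantern guard]]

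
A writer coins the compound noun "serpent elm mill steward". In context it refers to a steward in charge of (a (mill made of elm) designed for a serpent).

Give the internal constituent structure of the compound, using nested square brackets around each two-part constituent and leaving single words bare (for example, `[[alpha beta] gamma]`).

Whole compound: head "steward", modifier "serpent elm mill".
Within "serpent elm mill", the head is "mill" (specifically "elm mill") and the modifier is "serpent".
Within "elm mill", the head is "mill" and the modifier is "elm".
So the structure is [[serpent [elm mill]] steward].

[[serpent [elm mill]] steward]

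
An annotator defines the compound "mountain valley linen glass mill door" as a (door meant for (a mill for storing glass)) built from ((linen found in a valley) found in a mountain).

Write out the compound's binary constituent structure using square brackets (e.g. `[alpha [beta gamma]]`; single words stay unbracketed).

[[mountain [valley linen]] [[glass mill] door]]

Whole compound: head "door" (specifically "glass mill door"), modifier "mountain valley linen".
"mountain valley linen" → head "linen" (specifically "valley linen"), modifier "mountain".
"valley linen" → head "linen", modifier "valley".
"glass mill door" → head "door", modifier "glass mill".
"glass mill" → head "mill", modifier "glass".
Putting it together: [[mountain [valley linen]] [[glass mill] door]].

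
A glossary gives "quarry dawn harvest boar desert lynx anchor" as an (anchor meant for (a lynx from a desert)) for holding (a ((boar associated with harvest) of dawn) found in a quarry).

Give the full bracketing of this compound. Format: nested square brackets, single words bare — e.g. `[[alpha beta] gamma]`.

Whole compound: head "anchor" (specifically "desert lynx anchor"), modifier "quarry dawn harvest boar".
"quarry dawn harvest boar" → head "boar" (specifically "dawn harvest boar"), modifier "quarry".
"dawn harvest boar" → head "boar" (specifically "harvest boar"), modifier "dawn".
"harvest boar" → head "boar", modifier "harvest".
"desert lynx anchor" → head "anchor", modifier "desert lynx".
"desert lynx" → head "lynx", modifier "desert".
Assembled: [[quarry [dawn [harvest boar]]] [[desert lynx] anchor]].

[[quarry [dawn [harvest boar]]] [[desert lynx] anchor]]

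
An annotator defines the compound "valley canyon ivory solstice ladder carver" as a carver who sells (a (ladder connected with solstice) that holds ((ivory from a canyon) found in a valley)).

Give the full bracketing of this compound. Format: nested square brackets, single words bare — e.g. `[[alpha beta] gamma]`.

At the top level: head "carver"; modifier "valley canyon ivory solstice ladder".
"valley canyon ivory solstice ladder" → head "ladder" (specifically "solstice ladder"), modifier "valley canyon ivory".
"valley canyon ivory" → head "ivory" (specifically "canyon ivory"), modifier "valley".
"canyon ivory" → head "ivory", modifier "canyon".
"solstice ladder" → head "ladder", modifier "solstice".
Assembled: [[[valley [canyon ivory]] [solstice ladder]] carver].

[[[valley [canyon ivory]] [solstice ladder]] carver]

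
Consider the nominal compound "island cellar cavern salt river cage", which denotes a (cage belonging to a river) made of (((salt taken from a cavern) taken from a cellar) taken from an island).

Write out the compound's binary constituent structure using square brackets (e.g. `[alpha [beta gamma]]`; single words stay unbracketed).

[[island [cellar [cavern salt]]] [river cage]]

Whole compound: head "cage" (specifically "river cage"), modifier "island cellar cavern salt".
Within "island cellar cavern salt", the head is "salt" (specifically "cellar cavern salt") and the modifier is "island".
Within "cellar cavern salt", the head is "salt" (specifically "cavern salt") and the modifier is "cellar".
Within "cavern salt", the head is "salt" and the modifier is "cavern".
Within "river cage", the head is "cage" and the modifier is "river".
Assembled: [[island [cellar [cavern salt]]] [river cage]].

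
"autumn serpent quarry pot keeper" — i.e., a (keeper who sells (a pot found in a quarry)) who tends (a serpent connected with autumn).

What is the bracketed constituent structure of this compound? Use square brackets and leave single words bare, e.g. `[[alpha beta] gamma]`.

The outermost head in the paraphrase is "keeper" (specifically "quarry pot keeper"), modified by "autumn serpent".
Inside "autumn serpent": head "serpent", modifier "autumn".
Inside "quarry pot keeper": head "keeper", modifier "quarry pot".
Inside "quarry pot": head "pot", modifier "quarry".
So the structure is [[autumn serpent] [[quarry pot] keeper]].

[[autumn serpent] [[quarry pot] keeper]]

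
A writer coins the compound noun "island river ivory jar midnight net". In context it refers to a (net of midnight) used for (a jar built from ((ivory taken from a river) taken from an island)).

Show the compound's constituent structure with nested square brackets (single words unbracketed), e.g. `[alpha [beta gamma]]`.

The outermost head in the paraphrase is "net" (specifically "midnight net"), modified by "island river ivory jar".
"island river ivory jar" → head "jar", modifier "island river ivory".
"island river ivory" → head "ivory" (specifically "river ivory"), modifier "island".
"river ivory" → head "ivory", modifier "river".
"midnight net" → head "net", modifier "midnight".
Assembled: [[[island [river ivory]] jar] [midnight net]].

[[[island [river ivory]] jar] [midnight net]]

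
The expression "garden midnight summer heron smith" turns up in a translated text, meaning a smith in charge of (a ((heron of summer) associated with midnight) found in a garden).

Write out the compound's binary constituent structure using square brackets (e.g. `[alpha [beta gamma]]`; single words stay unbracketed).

[[garden [midnight [summer heron]]] smith]

The outermost head in the paraphrase is "smith", modified by "garden midnight summer heron".
Within "garden midnight summer heron", the head is "heron" (specifically "midnight summer heron") and the modifier is "garden".
Within "midnight summer heron", the head is "heron" (specifically "summer heron") and the modifier is "midnight".
Within "summer heron", the head is "heron" and the modifier is "summer".
Assembled: [[garden [midnight [summer heron]]] smith].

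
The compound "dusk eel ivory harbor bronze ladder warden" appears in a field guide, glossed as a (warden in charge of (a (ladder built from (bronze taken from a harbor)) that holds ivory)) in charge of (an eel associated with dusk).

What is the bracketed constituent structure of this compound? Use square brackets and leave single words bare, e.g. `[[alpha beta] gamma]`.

Whole compound: head "warden" (specifically "ivory harbor bronze ladder warden"), modifier "dusk eel".
Within "dusk eel", the head is "eel" and the modifier is "dusk".
Within "ivory harbor bronze ladder warden", the head is "warden" and the modifier is "ivory harbor bronze ladder".
Within "ivory harbor bronze ladder", the head is "ladder" (specifically "harbor bronze ladder") and the modifier is "ivory".
Within "harbor bronze ladder", the head is "ladder" and the modifier is "harbor bronze".
Within "harbor bronze", the head is "bronze" and the modifier is "harbor".
Putting it together: [[dusk eel] [[ivory [[harbor bronze] ladder]] warden]].

[[dusk eel] [[ivory [[harbor bronze] ladder]] warden]]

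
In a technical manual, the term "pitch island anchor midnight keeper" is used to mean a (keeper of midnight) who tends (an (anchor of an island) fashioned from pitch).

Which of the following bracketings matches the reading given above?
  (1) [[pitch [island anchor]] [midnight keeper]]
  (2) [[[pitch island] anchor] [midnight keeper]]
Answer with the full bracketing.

The paraphrase's head is the "keeper" part ("midnight keeper"); its modifier is "pitch island anchor".
That top-level split, carried through the inner groups, gives [[pitch [island anchor]] [midnight keeper]].

[[pitch [island anchor]] [midnight keeper]]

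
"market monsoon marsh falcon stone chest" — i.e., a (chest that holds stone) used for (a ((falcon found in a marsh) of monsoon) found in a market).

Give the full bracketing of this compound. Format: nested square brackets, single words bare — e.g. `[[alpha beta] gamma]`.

[[market [monsoon [marsh falcon]]] [stone chest]]

The outermost head in the paraphrase is "chest" (specifically "stone chest"), modified by "market monsoon marsh falcon".
Inside "market monsoon marsh falcon": head "falcon" (specifically "monsoon marsh falcon"), modifier "market".
Inside "monsoon marsh falcon": head "falcon" (specifically "marsh falcon"), modifier "monsoon".
Inside "marsh falcon": head "falcon", modifier "marsh".
Inside "stone chest": head "chest", modifier "stone".
Assembled: [[market [monsoon [marsh falcon]]] [stone chest]].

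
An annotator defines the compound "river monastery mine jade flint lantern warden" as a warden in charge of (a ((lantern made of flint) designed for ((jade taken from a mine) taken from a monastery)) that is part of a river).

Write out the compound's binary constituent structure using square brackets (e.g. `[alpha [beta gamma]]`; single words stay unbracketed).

At the top level: head "warden"; modifier "river monastery mine jade flint lantern".
"river monastery mine jade flint lantern" → head "lantern" (specifically "monastery mine jade flint lantern"), modifier "river".
"monastery mine jade flint lantern" → head "lantern" (specifically "flint lantern"), modifier "monastery mine jade".
"monastery mine jade" → head "jade" (specifically "mine jade"), modifier "monastery".
"mine jade" → head "jade", modifier "mine".
"flint lantern" → head "lantern", modifier "flint".
So the structure is [[river [[monastery [mine jade]] [flint lantern]]] warden].

[[river [[monastery [mine jade]] [flint lantern]]] warden]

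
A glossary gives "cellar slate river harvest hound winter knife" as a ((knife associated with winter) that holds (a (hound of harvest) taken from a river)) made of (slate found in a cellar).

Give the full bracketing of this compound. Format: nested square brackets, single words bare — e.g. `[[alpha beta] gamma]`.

Overall it is a kind of knife (specifically "river harvest hound winter knife"); the modifier is "cellar slate".
"cellar slate" → head "slate", modifier "cellar".
"river harvest hound winter knife" → head "knife" (specifically "winter knife"), modifier "river harvest hound".
"river harvest hound" → head "hound" (specifically "harvest hound"), modifier "river".
"harvest hound" → head "hound", modifier "harvest".
"winter knife" → head "knife", modifier "winter".
Putting it together: [[cellar slate] [[river [harvest hound]] [winter knife]]].

[[cellar slate] [[river [harvest hound]] [winter knife]]]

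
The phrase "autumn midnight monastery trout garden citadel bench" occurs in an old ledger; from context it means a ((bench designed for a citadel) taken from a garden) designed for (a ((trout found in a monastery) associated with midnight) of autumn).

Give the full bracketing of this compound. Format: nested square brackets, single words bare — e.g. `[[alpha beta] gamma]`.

[[autumn [midnight [monastery trout]]] [garden [citadel bench]]]

Overall it is a kind of bench (specifically "garden citadel bench"); the modifier is "autumn midnight monastery trout".
Inside "autumn midnight monastery trout": head "trout" (specifically "midnight monastery trout"), modifier "autumn".
Inside "midnight monastery trout": head "trout" (specifically "monastery trout"), modifier "midnight".
Inside "monastery trout": head "trout", modifier "monastery".
Inside "garden citadel bench": head "bench" (specifically "citadel bench"), modifier "garden".
Inside "citadel bench": head "bench", modifier "citadel".
So the structure is [[autumn [midnight [monastery trout]]] [garden [citadel bench]]].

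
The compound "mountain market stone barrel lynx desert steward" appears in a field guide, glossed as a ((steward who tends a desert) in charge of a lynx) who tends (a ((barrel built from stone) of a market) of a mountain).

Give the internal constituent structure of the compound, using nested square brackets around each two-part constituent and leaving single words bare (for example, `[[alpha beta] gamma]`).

[[mountain [market [stone barrel]]] [lynx [desert steward]]]

The outermost head in the paraphrase is "steward" (specifically "lynx desert steward"), modified by "mountain market stone barrel".
"mountain market stone barrel" → head "barrel" (specifically "market stone barrel"), modifier "mountain".
"market stone barrel" → head "barrel" (specifically "stone barrel"), modifier "market".
"stone barrel" → head "barrel", modifier "stone".
"lynx desert steward" → head "steward" (specifically "desert steward"), modifier "lynx".
"desert steward" → head "steward", modifier "desert".
So the structure is [[mountain [market [stone barrel]]] [lynx [desert steward]]].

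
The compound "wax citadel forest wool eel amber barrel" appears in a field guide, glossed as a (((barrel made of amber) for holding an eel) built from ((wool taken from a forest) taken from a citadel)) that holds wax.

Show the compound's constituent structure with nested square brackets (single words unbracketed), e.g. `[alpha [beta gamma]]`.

The outermost head in the paraphrase is "barrel" (specifically "citadel forest wool eel amber barrel"), modified by "wax".
Within "citadel forest wool eel amber barrel", the head is "barrel" (specifically "eel amber barrel") and the modifier is "citadel forest wool".
Within "citadel forest wool", the head is "wool" (specifically "forest wool") and the modifier is "citadel".
Within "forest wool", the head is "wool" and the modifier is "forest".
Within "eel amber barrel", the head is "barrel" (specifically "amber barrel") and the modifier is "eel".
Within "amber barrel", the head is "barrel" and the modifier is "amber".
Putting it together: [wax [[citadel [forest wool]] [eel [amber barrel]]]].

[wax [[citadel [forest wool]] [eel [amber barrel]]]]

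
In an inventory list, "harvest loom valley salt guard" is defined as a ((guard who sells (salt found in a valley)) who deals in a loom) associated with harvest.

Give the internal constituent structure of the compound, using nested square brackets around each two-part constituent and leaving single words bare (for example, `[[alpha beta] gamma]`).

At the top level: head "guard" (specifically "loom valley salt guard"); modifier "harvest".
Within "loom valley salt guard", the head is "guard" (specifically "valley salt guard") and the modifier is "loom".
Within "valley salt guard", the head is "guard" and the modifier is "valley salt".
Within "valley salt", the head is "salt" and the modifier is "valley".
Putting it together: [harvest [loom [[valley salt] guard]]].

[harvest [loom [[valley salt] guard]]]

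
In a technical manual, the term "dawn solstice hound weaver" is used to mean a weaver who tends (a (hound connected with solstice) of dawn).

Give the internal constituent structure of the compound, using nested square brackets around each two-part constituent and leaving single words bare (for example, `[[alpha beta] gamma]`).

[[dawn [solstice hound]] weaver]

Whole compound: head "weaver", modifier "dawn solstice hound".
"dawn solstice hound" → head "hound" (specifically "solstice hound"), modifier "dawn".
"solstice hound" → head "hound", modifier "solstice".
Putting it together: [[dawn [solstice hound]] weaver].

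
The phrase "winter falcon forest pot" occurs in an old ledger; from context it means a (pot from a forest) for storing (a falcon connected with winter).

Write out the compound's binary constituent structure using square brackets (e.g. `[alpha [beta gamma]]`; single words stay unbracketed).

Whole compound: head "pot" (specifically "forest pot"), modifier "winter falcon".
"winter falcon" → head "falcon", modifier "winter".
"forest pot" → head "pot", modifier "forest".
So the structure is [[winter falcon] [forest pot]].

[[winter falcon] [forest pot]]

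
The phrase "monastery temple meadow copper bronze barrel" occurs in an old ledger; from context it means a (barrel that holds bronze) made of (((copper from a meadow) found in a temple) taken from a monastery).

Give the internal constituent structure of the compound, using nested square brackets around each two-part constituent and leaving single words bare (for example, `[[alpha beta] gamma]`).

The outermost head in the paraphrase is "barrel" (specifically "bronze barrel"), modified by "monastery temple meadow copper".
Inside "monastery temple meadow copper": head "copper" (specifically "temple meadow copper"), modifier "monastery".
Inside "temple meadow copper": head "copper" (specifically "meadow copper"), modifier "temple".
Inside "meadow copper": head "copper", modifier "meadow".
Inside "bronze barrel": head "barrel", modifier "bronze".
So the structure is [[monastery [temple [meadow copper]]] [bronze barrel]].

[[monastery [temple [meadow copper]]] [bronze barrel]]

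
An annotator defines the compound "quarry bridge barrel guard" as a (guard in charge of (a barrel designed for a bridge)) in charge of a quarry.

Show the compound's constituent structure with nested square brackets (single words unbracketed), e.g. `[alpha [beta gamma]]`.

Overall it is a kind of guard (specifically "bridge barrel guard"); the modifier is "quarry".
Inside "bridge barrel guard": head "guard", modifier "bridge barrel".
Inside "bridge barrel": head "barrel", modifier "bridge".
So the structure is [quarry [[bridge barrel] guard]].

[quarry [[bridge barrel] guard]]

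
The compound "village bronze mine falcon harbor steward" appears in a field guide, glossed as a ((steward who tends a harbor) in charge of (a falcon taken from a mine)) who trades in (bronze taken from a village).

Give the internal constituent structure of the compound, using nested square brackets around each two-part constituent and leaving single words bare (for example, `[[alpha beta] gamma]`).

[[village bronze] [[mine falcon] [harbor steward]]]

Whole compound: head "steward" (specifically "mine falcon harbor steward"), modifier "village bronze".
Inside "village bronze": head "bronze", modifier "village".
Inside "mine falcon harbor steward": head "steward" (specifically "harbor steward"), modifier "mine falcon".
Inside "mine falcon": head "falcon", modifier "mine".
Inside "harbor steward": head "steward", modifier "harbor".
Putting it together: [[village bronze] [[mine falcon] [harbor steward]]].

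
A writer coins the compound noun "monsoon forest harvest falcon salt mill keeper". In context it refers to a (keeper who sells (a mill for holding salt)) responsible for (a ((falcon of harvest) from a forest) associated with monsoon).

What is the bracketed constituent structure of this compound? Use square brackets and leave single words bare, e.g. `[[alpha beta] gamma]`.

The outermost head in the paraphrase is "keeper" (specifically "salt mill keeper"), modified by "monsoon forest harvest falcon".
"monsoon forest harvest falcon" → head "falcon" (specifically "forest harvest falcon"), modifier "monsoon".
"forest harvest falcon" → head "falcon" (specifically "harvest falcon"), modifier "forest".
"harvest falcon" → head "falcon", modifier "harvest".
"salt mill keeper" → head "keeper", modifier "salt mill".
"salt mill" → head "mill", modifier "salt".
So the structure is [[monsoon [forest [harvest falcon]]] [[salt mill] keeper]].

[[monsoon [forest [harvest falcon]]] [[salt mill] keeper]]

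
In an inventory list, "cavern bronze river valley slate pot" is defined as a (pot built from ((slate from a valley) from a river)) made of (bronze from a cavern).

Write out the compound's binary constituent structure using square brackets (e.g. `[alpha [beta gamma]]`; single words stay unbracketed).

[[cavern bronze] [[river [valley slate]] pot]]

The outermost head in the paraphrase is "pot" (specifically "river valley slate pot"), modified by "cavern bronze".
"cavern bronze" → head "bronze", modifier "cavern".
"river valley slate pot" → head "pot", modifier "river valley slate".
"river valley slate" → head "slate" (specifically "valley slate"), modifier "river".
"valley slate" → head "slate", modifier "valley".
So the structure is [[cavern bronze] [[river [valley slate]] pot]].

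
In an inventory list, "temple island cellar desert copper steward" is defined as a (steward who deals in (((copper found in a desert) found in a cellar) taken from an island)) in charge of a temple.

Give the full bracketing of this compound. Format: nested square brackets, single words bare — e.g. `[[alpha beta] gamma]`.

Overall it is a kind of steward (specifically "island cellar desert copper steward"); the modifier is "temple".
"island cellar desert copper steward" → head "steward", modifier "island cellar desert copper".
"island cellar desert copper" → head "copper" (specifically "cellar desert copper"), modifier "island".
"cellar desert copper" → head "copper" (specifically "desert copper"), modifier "cellar".
"desert copper" → head "copper", modifier "desert".
Assembled: [temple [[island [cellar [desert copper]]] steward]].

[temple [[island [cellar [desert copper]]] steward]]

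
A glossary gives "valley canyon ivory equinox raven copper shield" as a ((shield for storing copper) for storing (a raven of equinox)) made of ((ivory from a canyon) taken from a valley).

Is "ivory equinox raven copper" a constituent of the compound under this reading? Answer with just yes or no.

The top-level split is [valley canyon ivory] [equinox raven copper shield]; the full structure is [[valley [canyon ivory]] [[equinox raven] [copper shield]]].
"ivory equinox raven copper" straddles a constituent boundary, so it is not a single unit.

no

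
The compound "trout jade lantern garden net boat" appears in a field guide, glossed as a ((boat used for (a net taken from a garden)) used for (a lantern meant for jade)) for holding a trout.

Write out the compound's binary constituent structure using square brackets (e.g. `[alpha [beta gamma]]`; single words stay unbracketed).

Whole compound: head "boat" (specifically "jade lantern garden net boat"), modifier "trout".
Inside "jade lantern garden net boat": head "boat" (specifically "garden net boat"), modifier "jade lantern".
Inside "jade lantern": head "lantern", modifier "jade".
Inside "garden net boat": head "boat", modifier "garden net".
Inside "garden net": head "net", modifier "garden".
So the structure is [trout [[jade lantern] [[garden net] boat]]].

[trout [[jade lantern] [[garden net] boat]]]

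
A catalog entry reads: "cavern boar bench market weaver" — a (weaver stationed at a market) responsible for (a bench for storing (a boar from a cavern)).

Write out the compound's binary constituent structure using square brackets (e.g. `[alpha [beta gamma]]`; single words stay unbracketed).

Whole compound: head "weaver" (specifically "market weaver"), modifier "cavern boar bench".
Within "cavern boar bench", the head is "bench" and the modifier is "cavern boar".
Within "cavern boar", the head is "boar" and the modifier is "cavern".
Within "market weaver", the head is "weaver" and the modifier is "market".
Putting it together: [[[cavern boar] bench] [market weaver]].

[[[cavern boar] bench] [market weaver]]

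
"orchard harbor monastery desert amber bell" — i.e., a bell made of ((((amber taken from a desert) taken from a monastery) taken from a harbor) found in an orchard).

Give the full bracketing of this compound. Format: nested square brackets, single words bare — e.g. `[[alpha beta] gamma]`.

Overall it is a kind of bell; the modifier is "orchard harbor monastery desert amber".
Inside "orchard harbor monastery desert amber": head "amber" (specifically "harbor monastery desert amber"), modifier "orchard".
Inside "harbor monastery desert amber": head "amber" (specifically "monastery desert amber"), modifier "harbor".
Inside "monastery desert amber": head "amber" (specifically "desert amber"), modifier "monastery".
Inside "desert amber": head "amber", modifier "desert".
Putting it together: [[orchard [harbor [monastery [desert amber]]]] bell].

[[orchard [harbor [monastery [desert amber]]]] bell]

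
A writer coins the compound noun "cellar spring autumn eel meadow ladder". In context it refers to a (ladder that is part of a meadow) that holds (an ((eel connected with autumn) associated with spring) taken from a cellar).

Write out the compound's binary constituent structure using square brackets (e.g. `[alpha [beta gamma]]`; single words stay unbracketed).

[[cellar [spring [autumn eel]]] [meadow ladder]]

At the top level: head "ladder" (specifically "meadow ladder"); modifier "cellar spring autumn eel".
"cellar spring autumn eel" → head "eel" (specifically "spring autumn eel"), modifier "cellar".
"spring autumn eel" → head "eel" (specifically "autumn eel"), modifier "spring".
"autumn eel" → head "eel", modifier "autumn".
"meadow ladder" → head "ladder", modifier "meadow".
So the structure is [[cellar [spring [autumn eel]]] [meadow ladder]].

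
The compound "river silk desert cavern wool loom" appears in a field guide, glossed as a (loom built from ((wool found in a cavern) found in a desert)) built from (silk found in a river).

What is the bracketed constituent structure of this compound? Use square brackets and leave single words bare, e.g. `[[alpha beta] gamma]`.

Whole compound: head "loom" (specifically "desert cavern wool loom"), modifier "river silk".
"river silk" → head "silk", modifier "river".
"desert cavern wool loom" → head "loom", modifier "desert cavern wool".
"desert cavern wool" → head "wool" (specifically "cavern wool"), modifier "desert".
"cavern wool" → head "wool", modifier "cavern".
Assembled: [[river silk] [[desert [cavern wool]] loom]].

[[river silk] [[desert [cavern wool]] loom]]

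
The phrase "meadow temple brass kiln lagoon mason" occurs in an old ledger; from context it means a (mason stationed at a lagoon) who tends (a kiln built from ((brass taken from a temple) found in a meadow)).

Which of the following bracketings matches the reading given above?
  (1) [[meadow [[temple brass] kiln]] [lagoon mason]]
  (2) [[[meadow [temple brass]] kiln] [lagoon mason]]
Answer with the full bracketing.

[[[meadow [temple brass]] kiln] [lagoon mason]]

The paraphrase's head is the "mason" part ("lagoon mason"); its modifier is "meadow temple brass kiln".
That top-level split, carried through the inner groups, gives [[[meadow [temple brass]] kiln] [lagoon mason]].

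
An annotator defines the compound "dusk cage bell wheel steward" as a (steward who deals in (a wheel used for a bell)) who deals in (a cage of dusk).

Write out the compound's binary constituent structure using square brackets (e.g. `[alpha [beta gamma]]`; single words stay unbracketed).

[[dusk cage] [[bell wheel] steward]]

At the top level: head "steward" (specifically "bell wheel steward"); modifier "dusk cage".
"dusk cage" → head "cage", modifier "dusk".
"bell wheel steward" → head "steward", modifier "bell wheel".
"bell wheel" → head "wheel", modifier "bell".
So the structure is [[dusk cage] [[bell wheel] steward]].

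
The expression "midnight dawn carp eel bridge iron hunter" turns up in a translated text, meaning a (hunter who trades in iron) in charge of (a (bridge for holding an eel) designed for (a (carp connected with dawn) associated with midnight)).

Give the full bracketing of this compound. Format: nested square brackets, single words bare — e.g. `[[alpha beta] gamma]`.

[[[midnight [dawn carp]] [eel bridge]] [iron hunter]]

Whole compound: head "hunter" (specifically "iron hunter"), modifier "midnight dawn carp eel bridge".
Inside "midnight dawn carp eel bridge": head "bridge" (specifically "eel bridge"), modifier "midnight dawn carp".
Inside "midnight dawn carp": head "carp" (specifically "dawn carp"), modifier "midnight".
Inside "dawn carp": head "carp", modifier "dawn".
Inside "eel bridge": head "bridge", modifier "eel".
Inside "iron hunter": head "hunter", modifier "iron".
So the structure is [[[midnight [dawn carp]] [eel bridge]] [iron hunter]].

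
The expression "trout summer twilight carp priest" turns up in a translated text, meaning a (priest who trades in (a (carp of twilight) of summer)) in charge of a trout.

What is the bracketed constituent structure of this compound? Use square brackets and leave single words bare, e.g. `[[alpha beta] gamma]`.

[trout [[summer [twilight carp]] priest]]

The outermost head in the paraphrase is "priest" (specifically "summer twilight carp priest"), modified by "trout".
"summer twilight carp priest" → head "priest", modifier "summer twilight carp".
"summer twilight carp" → head "carp" (specifically "twilight carp"), modifier "summer".
"twilight carp" → head "carp", modifier "twilight".
So the structure is [trout [[summer [twilight carp]] priest]].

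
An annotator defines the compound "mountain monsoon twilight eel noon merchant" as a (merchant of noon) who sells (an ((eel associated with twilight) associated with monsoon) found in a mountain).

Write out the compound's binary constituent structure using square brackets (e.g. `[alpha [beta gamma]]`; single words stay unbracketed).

At the top level: head "merchant" (specifically "noon merchant"); modifier "mountain monsoon twilight eel".
Inside "mountain monsoon twilight eel": head "eel" (specifically "monsoon twilight eel"), modifier "mountain".
Inside "monsoon twilight eel": head "eel" (specifically "twilight eel"), modifier "monsoon".
Inside "twilight eel": head "eel", modifier "twilight".
Inside "noon merchant": head "merchant", modifier "noon".
So the structure is [[mountain [monsoon [twilight eel]]] [noon merchant]].

[[mountain [monsoon [twilight eel]]] [noon merchant]]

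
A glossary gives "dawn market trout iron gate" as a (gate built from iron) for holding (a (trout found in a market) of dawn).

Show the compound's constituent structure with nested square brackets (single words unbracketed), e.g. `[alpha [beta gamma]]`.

[[dawn [market trout]] [iron gate]]

Whole compound: head "gate" (specifically "iron gate"), modifier "dawn market trout".
"dawn market trout" → head "trout" (specifically "market trout"), modifier "dawn".
"market trout" → head "trout", modifier "market".
"iron gate" → head "gate", modifier "iron".
Assembled: [[dawn [market trout]] [iron gate]].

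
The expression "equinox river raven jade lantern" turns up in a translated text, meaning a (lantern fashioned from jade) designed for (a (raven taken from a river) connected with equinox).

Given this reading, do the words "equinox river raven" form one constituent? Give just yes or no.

The paraphrase groups the words so that "equinox river raven" is one unit: it corresponds to a single parenthesized sub-phrase.
The full structure is [[equinox [river raven]] [jade lantern]], in which [equinox river raven] is a constituent.

yes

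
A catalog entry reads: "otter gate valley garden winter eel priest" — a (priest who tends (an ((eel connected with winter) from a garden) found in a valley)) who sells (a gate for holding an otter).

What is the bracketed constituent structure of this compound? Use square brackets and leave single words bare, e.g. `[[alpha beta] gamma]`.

[[otter gate] [[valley [garden [winter eel]]] priest]]

At the top level: head "priest" (specifically "valley garden winter eel priest"); modifier "otter gate".
Inside "otter gate": head "gate", modifier "otter".
Inside "valley garden winter eel priest": head "priest", modifier "valley garden winter eel".
Inside "valley garden winter eel": head "eel" (specifically "garden winter eel"), modifier "valley".
Inside "garden winter eel": head "eel" (specifically "winter eel"), modifier "garden".
Inside "winter eel": head "eel", modifier "winter".
So the structure is [[otter gate] [[valley [garden [winter eel]]] priest]].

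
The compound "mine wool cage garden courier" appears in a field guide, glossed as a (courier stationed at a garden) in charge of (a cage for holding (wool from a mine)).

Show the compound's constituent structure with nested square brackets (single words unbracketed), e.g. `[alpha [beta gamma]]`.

[[[mine wool] cage] [garden courier]]

The outermost head in the paraphrase is "courier" (specifically "garden courier"), modified by "mine wool cage".
Inside "mine wool cage": head "cage", modifier "mine wool".
Inside "mine wool": head "wool", modifier "mine".
Inside "garden courier": head "courier", modifier "garden".
Putting it together: [[[mine wool] cage] [garden courier]].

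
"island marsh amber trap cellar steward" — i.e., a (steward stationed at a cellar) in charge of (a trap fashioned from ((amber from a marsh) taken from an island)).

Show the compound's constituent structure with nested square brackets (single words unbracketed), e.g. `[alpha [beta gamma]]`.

The outermost head in the paraphrase is "steward" (specifically "cellar steward"), modified by "island marsh amber trap".
Within "island marsh amber trap", the head is "trap" and the modifier is "island marsh amber".
Within "island marsh amber", the head is "amber" (specifically "marsh amber") and the modifier is "island".
Within "marsh amber", the head is "amber" and the modifier is "marsh".
Within "cellar steward", the head is "steward" and the modifier is "cellar".
Assembled: [[[island [marsh amber]] trap] [cellar steward]].

[[[island [marsh amber]] trap] [cellar steward]]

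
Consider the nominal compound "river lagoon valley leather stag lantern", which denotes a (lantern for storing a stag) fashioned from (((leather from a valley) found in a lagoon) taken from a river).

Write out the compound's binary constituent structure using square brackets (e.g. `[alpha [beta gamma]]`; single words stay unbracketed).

Overall it is a kind of lantern (specifically "stag lantern"); the modifier is "river lagoon valley leather".
Inside "river lagoon valley leather": head "leather" (specifically "lagoon valley leather"), modifier "river".
Inside "lagoon valley leather": head "leather" (specifically "valley leather"), modifier "lagoon".
Inside "valley leather": head "leather", modifier "valley".
Inside "stag lantern": head "lantern", modifier "stag".
Assembled: [[river [lagoon [valley leather]]] [stag lantern]].

[[river [lagoon [valley leather]]] [stag lantern]]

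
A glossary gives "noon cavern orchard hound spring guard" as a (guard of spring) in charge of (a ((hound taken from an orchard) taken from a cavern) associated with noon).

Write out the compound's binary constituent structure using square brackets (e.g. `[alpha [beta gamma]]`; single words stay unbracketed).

[[noon [cavern [orchard hound]]] [spring guard]]

Overall it is a kind of guard (specifically "spring guard"); the modifier is "noon cavern orchard hound".
Within "noon cavern orchard hound", the head is "hound" (specifically "cavern orchard hound") and the modifier is "noon".
Within "cavern orchard hound", the head is "hound" (specifically "orchard hound") and the modifier is "cavern".
Within "orchard hound", the head is "hound" and the modifier is "orchard".
Within "spring guard", the head is "guard" and the modifier is "spring".
Putting it together: [[noon [cavern [orchard hound]]] [spring guard]].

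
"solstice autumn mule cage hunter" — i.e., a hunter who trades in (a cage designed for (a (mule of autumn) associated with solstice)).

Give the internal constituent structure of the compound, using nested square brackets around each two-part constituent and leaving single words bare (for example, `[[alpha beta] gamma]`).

Overall it is a kind of hunter; the modifier is "solstice autumn mule cage".
Within "solstice autumn mule cage", the head is "cage" and the modifier is "solstice autumn mule".
Within "solstice autumn mule", the head is "mule" (specifically "autumn mule") and the modifier is "solstice".
Within "autumn mule", the head is "mule" and the modifier is "autumn".
Assembled: [[[solstice [autumn mule]] cage] hunter].

[[[solstice [autumn mule]] cage] hunter]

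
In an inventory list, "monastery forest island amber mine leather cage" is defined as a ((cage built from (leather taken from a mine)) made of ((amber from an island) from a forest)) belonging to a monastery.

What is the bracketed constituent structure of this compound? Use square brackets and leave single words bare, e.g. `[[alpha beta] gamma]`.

[monastery [[forest [island amber]] [[mine leather] cage]]]

Whole compound: head "cage" (specifically "forest island amber mine leather cage"), modifier "monastery".
Within "forest island amber mine leather cage", the head is "cage" (specifically "mine leather cage") and the modifier is "forest island amber".
Within "forest island amber", the head is "amber" (specifically "island amber") and the modifier is "forest".
Within "island amber", the head is "amber" and the modifier is "island".
Within "mine leather cage", the head is "cage" and the modifier is "mine leather".
Within "mine leather", the head is "leather" and the modifier is "mine".
So the structure is [monastery [[forest [island amber]] [[mine leather] cage]]].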